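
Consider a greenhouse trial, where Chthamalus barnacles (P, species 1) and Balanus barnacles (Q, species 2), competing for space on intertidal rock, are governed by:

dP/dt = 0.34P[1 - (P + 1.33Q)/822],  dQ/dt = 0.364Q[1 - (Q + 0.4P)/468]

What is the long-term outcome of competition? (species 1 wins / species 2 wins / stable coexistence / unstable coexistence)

stable coexistence

Compare the nullcline intercepts: K1/α12 = 822/1.33 = 618 > K2 = 468; K2/α21 = 468/0.4 = 1170 > K1 = 822.
Since both inequalities hold, each species can invade when rare, so the interior equilibrium is stable.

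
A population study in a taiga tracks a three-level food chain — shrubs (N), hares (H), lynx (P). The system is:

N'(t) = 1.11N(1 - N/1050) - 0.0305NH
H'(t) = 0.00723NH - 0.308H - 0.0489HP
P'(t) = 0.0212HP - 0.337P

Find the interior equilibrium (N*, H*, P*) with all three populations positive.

N* ≈ 591, H* ≈ 15.9, P* ≈ 81.1

From dP/dt = 0: 0.0212H* = 0.337, so H* = 15.9.
From dN/dt = 0: 1.11(1 - N*/1050) = 0.0305·15.9, giving N* = 1050·(1 - 0.437) = 591.
From dH/dt = 0: 0.00723·591 - 0.308 = 0.0489P*, so P* = 3.97/0.0489 = 81.1.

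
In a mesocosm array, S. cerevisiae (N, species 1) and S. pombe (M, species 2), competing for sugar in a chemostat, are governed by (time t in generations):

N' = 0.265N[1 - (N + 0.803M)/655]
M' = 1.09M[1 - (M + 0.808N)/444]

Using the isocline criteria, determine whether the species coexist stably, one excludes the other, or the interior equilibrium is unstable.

Compare the nullcline intercepts: K1/α12 = 655/0.803 = 816 > K2 = 444; K2/α21 = 444/0.808 = 550 < K1 = 655.
Since the inequalities point opposite ways, species 1 can invade but species 2 cannot.

species 1 excludes species 2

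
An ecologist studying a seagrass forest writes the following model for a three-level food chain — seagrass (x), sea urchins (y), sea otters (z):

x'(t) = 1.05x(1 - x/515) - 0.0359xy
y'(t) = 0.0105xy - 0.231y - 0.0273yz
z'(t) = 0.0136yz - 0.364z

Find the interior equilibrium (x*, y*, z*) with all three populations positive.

From dz/dt = 0: 0.0136y* = 0.364, so y* = 26.8.
From dx/dt = 0: 1.05(1 - x*/515) = 0.0359·26.8, giving x* = 515·(1 - 0.915) = 43.7.
From dy/dt = 0: 0.0105·43.7 - 0.231 = 0.0273z*, so z* = 0.228/0.0273 = 8.36.

x* ≈ 43.7, y* ≈ 26.8, z* ≈ 8.36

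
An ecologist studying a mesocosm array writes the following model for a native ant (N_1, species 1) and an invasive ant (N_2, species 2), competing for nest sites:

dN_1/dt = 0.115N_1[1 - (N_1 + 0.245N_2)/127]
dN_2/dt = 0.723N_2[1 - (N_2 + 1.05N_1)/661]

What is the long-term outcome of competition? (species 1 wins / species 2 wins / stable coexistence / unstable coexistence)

Compare the nullcline intercepts: K1/α12 = 127/0.245 = 518 < K2 = 661; K2/α21 = 661/1.05 = 630 > K1 = 127.
Since the inequalities point opposite ways, species 2 can invade but species 1 cannot.

species 2 excludes species 1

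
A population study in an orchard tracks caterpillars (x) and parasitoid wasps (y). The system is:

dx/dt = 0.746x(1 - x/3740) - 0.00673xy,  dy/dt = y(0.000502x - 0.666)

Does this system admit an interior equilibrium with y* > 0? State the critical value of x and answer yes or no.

The predator equation gives dy/dt > 0 only when x > 0.666/0.000502 = 1330.
Without the predator, x → K = 3740. Since 3740 > 1330, the predator can invade and persist.

Threshold x = 1330; K > 1330, so yes, the predator persists.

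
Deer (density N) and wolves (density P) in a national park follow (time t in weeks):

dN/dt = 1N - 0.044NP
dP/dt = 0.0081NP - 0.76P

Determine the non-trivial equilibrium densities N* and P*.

Set dP/dt = 0 with P > 0: 0.0081N - 0.76 = 0, so N* = 0.76/0.0081 = 93.8.
Set dN/dt = 0 with N > 0: 1 - 0.044P = 0, so P* = 1/0.044 = 22.7.

N* ≈ 93.8, P* ≈ 22.7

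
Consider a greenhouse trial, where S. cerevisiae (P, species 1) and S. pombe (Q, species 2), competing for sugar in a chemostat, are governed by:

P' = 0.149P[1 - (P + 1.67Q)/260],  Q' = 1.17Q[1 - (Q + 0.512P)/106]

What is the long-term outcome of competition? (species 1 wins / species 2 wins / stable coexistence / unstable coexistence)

Compare the nullcline intercepts: K1/α12 = 260/1.67 = 156 > K2 = 106; K2/α21 = 106/0.512 = 207 < K1 = 260.
Since the inequalities point opposite ways, species 1 can invade but species 2 cannot.

species 1 excludes species 2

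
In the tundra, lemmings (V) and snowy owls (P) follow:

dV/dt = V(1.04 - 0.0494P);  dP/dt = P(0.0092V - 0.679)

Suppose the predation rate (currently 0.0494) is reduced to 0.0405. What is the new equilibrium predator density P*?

P* ≈ 25.7

At the interior fixed point, setting dV/dt = 0 with V > 0 fixes P* = (prey growth rate)/(VP coefficient) — independent of the other coefficients.
With the change, P* = 1.04/0.0405 = 25.7; it rises from 21.1.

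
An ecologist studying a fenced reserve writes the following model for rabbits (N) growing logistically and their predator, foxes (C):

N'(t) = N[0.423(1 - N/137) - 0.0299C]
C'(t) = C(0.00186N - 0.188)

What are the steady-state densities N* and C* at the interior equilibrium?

N* ≈ 101, C* ≈ 3.71

From dC/dt = 0 with C > 0: 0.00186N* = 0.188, so N* = 101.
Substitute into dN/dt = 0: 0.423(1 - 101/137) = 0.0299C*.
The bracket is 0.262, giving C* = 0.111/0.0299 = 3.71.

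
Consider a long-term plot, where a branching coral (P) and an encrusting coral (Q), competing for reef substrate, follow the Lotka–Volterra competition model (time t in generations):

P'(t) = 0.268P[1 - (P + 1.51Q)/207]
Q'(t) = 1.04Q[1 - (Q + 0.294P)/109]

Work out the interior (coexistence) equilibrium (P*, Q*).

Setting both brackets to zero gives the nullclines P + 1.51Q = 207 and 0.294P + Q = 109.
Substituting Q = 109 - 0.294P into the first: P(1 - 1.51·0.294) = 207 - 1.51·109.
So P* = 42.4/0.556 = 76.3, and then Q* = 109 - 0.294·76.3 = 86.6.

P* ≈ 76.3, Q* ≈ 86.6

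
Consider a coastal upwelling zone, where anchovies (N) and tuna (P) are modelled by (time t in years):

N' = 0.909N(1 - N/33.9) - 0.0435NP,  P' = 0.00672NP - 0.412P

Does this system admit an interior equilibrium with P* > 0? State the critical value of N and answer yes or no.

Threshold N = 61.3; K < 61.3, so no, the predator goes extinct.

The predator equation gives dP/dt > 0 only when N > 0.412/0.00672 = 61.3.
Without the predator, N → K = 33.9. Since 33.9 < 61.3, the predator cannot invade.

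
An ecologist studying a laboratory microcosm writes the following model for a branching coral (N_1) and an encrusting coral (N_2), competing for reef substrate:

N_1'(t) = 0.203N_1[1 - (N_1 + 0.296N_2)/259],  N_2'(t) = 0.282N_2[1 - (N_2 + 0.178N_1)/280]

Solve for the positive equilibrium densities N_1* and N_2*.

Setting both brackets to zero gives the nullclines N_1 + 0.296N_2 = 259 and 0.178N_1 + N_2 = 280.
Substituting N_2 = 280 - 0.178N_1 into the first: N_1(1 - 0.296·0.178) = 259 - 0.296·280.
So N_1* = 176/0.947 = 186, and then N_2* = 280 - 0.178·186 = 247.

N_1* ≈ 186, N_2* ≈ 247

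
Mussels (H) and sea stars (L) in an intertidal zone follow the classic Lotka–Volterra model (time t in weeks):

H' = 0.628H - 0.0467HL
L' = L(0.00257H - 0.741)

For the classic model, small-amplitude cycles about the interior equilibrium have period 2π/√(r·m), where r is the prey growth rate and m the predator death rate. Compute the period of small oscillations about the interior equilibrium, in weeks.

T ≈ 9.21 weeks

Here r = 0.628 and m = 0.741, so r·m = 0.465.
ω = √0.465 = 0.682 per week, hence T = 2π/ω ≈ 9.21 weeks.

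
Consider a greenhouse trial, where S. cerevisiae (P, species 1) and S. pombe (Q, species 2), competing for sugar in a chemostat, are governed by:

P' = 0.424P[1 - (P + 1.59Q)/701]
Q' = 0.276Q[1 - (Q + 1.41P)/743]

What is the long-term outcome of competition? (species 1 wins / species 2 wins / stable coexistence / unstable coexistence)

unstable coexistence (outcome depends on initial conditions)

Compare the nullcline intercepts: K1/α12 = 701/1.59 = 441 < K2 = 743; K2/α21 = 743/1.41 = 527 < K1 = 701.
Since both are reversed, neither can invade when rare; the interior point is a saddle.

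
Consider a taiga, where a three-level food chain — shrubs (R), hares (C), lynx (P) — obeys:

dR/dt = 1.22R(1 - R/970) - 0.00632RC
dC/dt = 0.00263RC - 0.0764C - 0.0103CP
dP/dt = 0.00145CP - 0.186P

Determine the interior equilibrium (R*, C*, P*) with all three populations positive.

R* ≈ 325, C* ≈ 128, P* ≈ 75.7

From dP/dt = 0: 0.00145C* = 0.186, so C* = 128.
From dR/dt = 0: 1.22(1 - R*/970) = 0.00632·128, giving R* = 970·(1 - 0.665) = 325.
From dC/dt = 0: 0.00263·325 - 0.0764 = 0.0103P*, so P* = 0.779/0.0103 = 75.7.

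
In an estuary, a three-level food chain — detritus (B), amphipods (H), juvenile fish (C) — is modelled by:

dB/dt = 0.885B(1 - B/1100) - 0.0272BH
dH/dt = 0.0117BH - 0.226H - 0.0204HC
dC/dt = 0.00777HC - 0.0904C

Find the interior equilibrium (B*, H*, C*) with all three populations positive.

From dC/dt = 0: 0.00777H* = 0.0904, so H* = 11.6.
From dB/dt = 0: 0.885(1 - B*/1100) = 0.0272·11.6, giving B* = 1100·(1 - 0.358) = 707.
From dH/dt = 0: 0.0117·707 - 0.226 = 0.0204C*, so C* = 8.04/0.0204 = 394.

B* ≈ 707, H* ≈ 11.6, C* ≈ 394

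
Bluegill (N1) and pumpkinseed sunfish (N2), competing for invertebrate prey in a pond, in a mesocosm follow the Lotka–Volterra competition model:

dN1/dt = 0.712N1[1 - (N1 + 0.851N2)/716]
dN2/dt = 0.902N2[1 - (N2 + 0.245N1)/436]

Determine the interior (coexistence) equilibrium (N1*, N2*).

N1* ≈ 436, N2* ≈ 329

Setting both brackets to zero gives the nullclines N1 + 0.851N2 = 716 and 0.245N1 + N2 = 436.
Substituting N2 = 436 - 0.245N1 into the first: N1(1 - 0.851·0.245) = 716 - 0.851·436.
So N1* = 345/0.792 = 436, and then N2* = 436 - 0.245·436 = 329.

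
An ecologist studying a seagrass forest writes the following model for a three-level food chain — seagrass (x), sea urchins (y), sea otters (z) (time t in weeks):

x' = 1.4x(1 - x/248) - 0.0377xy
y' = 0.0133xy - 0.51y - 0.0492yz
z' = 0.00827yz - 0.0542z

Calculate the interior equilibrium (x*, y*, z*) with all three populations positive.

x* ≈ 204, y* ≈ 6.55, z* ≈ 44.8

From dz/dt = 0: 0.00827y* = 0.0542, so y* = 6.55.
From dx/dt = 0: 1.4(1 - x*/248) = 0.0377·6.55, giving x* = 248·(1 - 0.176) = 204.
From dy/dt = 0: 0.0133·204 - 0.51 = 0.0492z*, so z* = 2.21/0.0492 = 44.8.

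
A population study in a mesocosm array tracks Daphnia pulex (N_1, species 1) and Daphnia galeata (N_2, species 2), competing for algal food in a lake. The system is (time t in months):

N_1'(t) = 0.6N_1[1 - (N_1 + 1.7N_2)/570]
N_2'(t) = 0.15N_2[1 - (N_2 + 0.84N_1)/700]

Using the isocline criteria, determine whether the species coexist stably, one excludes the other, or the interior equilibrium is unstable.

species 2 excludes species 1

Compare the nullcline intercepts: K1/α12 = 570/1.7 = 335 < K2 = 700; K2/α21 = 700/0.84 = 833 > K1 = 570.
Since the inequalities point opposite ways, species 2 can invade but species 1 cannot.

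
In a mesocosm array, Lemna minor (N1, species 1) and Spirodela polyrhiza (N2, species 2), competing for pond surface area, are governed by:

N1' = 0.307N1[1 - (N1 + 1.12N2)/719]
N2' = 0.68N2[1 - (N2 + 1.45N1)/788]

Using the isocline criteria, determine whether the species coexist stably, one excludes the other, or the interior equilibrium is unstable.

unstable coexistence (outcome depends on initial conditions)

Compare the nullcline intercepts: K1/α12 = 719/1.12 = 642 < K2 = 788; K2/α21 = 788/1.45 = 543 < K1 = 719.
Since both are reversed, neither can invade when rare; the interior point is a saddle.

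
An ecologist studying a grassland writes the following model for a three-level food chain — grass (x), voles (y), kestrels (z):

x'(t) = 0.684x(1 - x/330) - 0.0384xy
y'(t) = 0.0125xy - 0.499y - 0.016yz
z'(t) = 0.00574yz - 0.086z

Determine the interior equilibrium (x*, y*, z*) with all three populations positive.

From dz/dt = 0: 0.00574y* = 0.086, so y* = 15.
From dx/dt = 0: 0.684(1 - x*/330) = 0.0384·15, giving x* = 330·(1 - 0.841) = 52.4.
From dy/dt = 0: 0.0125·52.4 - 0.499 = 0.016z*, so z* = 0.156/0.016 = 9.77.

x* ≈ 52.4, y* ≈ 15, z* ≈ 9.77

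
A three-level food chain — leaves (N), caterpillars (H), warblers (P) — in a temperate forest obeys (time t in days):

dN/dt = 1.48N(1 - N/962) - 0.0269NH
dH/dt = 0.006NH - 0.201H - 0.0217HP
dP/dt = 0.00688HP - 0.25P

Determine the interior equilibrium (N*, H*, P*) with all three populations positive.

N* ≈ 327, H* ≈ 36.3, P* ≈ 81.1

From dP/dt = 0: 0.00688H* = 0.25, so H* = 36.3.
From dN/dt = 0: 1.48(1 - N*/962) = 0.0269·36.3, giving N* = 962·(1 - 0.66) = 327.
From dH/dt = 0: 0.006·327 - 0.201 = 0.0217P*, so P* = 1.76/0.0217 = 81.1.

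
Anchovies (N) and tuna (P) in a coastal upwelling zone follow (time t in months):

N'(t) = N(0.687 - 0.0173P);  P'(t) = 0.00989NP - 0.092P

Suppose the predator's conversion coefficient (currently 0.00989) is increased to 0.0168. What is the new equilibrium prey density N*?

N* ≈ 5.48

At the interior fixed point, setting dP/dt = 0 with P > 0 fixes N* = (predator death rate)/(NP coefficient) — independent of the other coefficients.
With the change, N* = 0.092/0.0168 = 5.48; it falls from 9.3.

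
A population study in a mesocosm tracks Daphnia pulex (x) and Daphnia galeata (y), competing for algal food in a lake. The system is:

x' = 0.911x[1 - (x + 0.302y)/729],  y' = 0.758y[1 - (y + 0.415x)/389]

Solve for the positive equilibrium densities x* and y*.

Setting both brackets to zero gives the nullclines x + 0.302y = 729 and 0.415x + y = 389.
Substituting y = 389 - 0.415x into the first: x(1 - 0.302·0.415) = 729 - 0.302·389.
So x* = 612/0.875 = 699, and then y* = 389 - 0.415·699 = 98.9.

x* ≈ 699, y* ≈ 98.9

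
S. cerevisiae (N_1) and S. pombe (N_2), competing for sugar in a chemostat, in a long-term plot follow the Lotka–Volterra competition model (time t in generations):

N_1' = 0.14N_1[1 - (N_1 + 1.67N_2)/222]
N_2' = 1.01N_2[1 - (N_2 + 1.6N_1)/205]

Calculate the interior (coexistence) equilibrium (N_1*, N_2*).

N_1* ≈ 72, N_2* ≈ 89.8

Setting both brackets to zero gives the nullclines N_1 + 1.67N_2 = 222 and 1.6N_1 + N_2 = 205.
Substituting N_2 = 205 - 1.6N_1 into the first: N_1(1 - 1.67·1.6) = 222 - 1.67·205.
So N_1* = -120/-1.67 = 72, and then N_2* = 205 - 1.6·72 = 89.8.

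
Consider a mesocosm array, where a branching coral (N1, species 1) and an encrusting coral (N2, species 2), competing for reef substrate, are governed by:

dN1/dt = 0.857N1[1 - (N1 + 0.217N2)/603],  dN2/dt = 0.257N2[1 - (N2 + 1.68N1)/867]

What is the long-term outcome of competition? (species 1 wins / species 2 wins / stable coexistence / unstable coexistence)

Compare the nullcline intercepts: K1/α12 = 603/0.217 = 2780 > K2 = 867; K2/α21 = 867/1.68 = 516 < K1 = 603.
Since the inequalities point opposite ways, species 1 can invade but species 2 cannot.

species 1 excludes species 2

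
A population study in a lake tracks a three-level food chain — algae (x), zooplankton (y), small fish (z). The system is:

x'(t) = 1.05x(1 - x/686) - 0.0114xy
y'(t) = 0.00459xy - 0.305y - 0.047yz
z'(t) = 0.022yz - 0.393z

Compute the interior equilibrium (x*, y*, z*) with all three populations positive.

From dz/dt = 0: 0.022y* = 0.393, so y* = 17.9.
From dx/dt = 0: 1.05(1 - x*/686) = 0.0114·17.9, giving x* = 686·(1 - 0.194) = 553.
From dy/dt = 0: 0.00459·553 - 0.305 = 0.047z*, so z* = 2.23/0.047 = 47.5.

x* ≈ 553, y* ≈ 17.9, z* ≈ 47.5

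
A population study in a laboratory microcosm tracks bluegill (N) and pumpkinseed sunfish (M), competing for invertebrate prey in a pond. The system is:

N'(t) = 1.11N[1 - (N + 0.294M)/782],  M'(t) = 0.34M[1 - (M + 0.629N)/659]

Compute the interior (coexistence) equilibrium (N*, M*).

Setting both brackets to zero gives the nullclines N + 0.294M = 782 and 0.629N + M = 659.
Substituting M = 659 - 0.629N into the first: N(1 - 0.294·0.629) = 782 - 0.294·659.
So N* = 588/0.815 = 722, and then M* = 659 - 0.629·722 = 205.

N* ≈ 722, M* ≈ 205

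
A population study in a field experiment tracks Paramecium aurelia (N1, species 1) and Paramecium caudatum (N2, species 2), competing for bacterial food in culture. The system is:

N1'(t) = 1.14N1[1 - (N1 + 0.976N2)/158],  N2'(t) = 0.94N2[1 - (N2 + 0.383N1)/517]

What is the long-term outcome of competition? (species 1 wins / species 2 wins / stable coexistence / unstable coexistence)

species 2 excludes species 1

Compare the nullcline intercepts: K1/α12 = 158/0.976 = 162 < K2 = 517; K2/α21 = 517/0.383 = 1350 > K1 = 158.
Since the inequalities point opposite ways, species 2 can invade but species 1 cannot.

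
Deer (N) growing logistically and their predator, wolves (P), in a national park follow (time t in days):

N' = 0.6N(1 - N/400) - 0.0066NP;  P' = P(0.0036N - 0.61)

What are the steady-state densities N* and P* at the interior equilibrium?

From dP/dt = 0 with P > 0: 0.0036N* = 0.61, so N* = 169.
Substitute into dN/dt = 0: 0.6(1 - 169/400) = 0.0066P*.
The bracket is 0.576, giving P* = 0.346/0.0066 = 52.4.

N* ≈ 169, P* ≈ 52.4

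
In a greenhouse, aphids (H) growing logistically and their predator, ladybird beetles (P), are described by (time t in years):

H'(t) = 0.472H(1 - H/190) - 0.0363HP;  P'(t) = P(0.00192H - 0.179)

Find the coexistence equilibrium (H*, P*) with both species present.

H* ≈ 93.2, P* ≈ 6.62

From dP/dt = 0 with P > 0: 0.00192H* = 0.179, so H* = 93.2.
Substitute into dH/dt = 0: 0.472(1 - 93.2/190) = 0.0363P*.
The bracket is 0.509, giving P* = 0.24/0.0363 = 6.62.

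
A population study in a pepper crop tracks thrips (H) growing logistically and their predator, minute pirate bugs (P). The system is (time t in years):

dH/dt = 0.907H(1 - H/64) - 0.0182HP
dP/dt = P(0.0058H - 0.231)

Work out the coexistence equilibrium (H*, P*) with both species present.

From dP/dt = 0 with P > 0: 0.0058H* = 0.231, so H* = 39.8.
Substitute into dH/dt = 0: 0.907(1 - 39.8/64) = 0.0182P*.
The bracket is 0.378, giving P* = 0.343/0.0182 = 18.8.

H* ≈ 39.8, P* ≈ 18.8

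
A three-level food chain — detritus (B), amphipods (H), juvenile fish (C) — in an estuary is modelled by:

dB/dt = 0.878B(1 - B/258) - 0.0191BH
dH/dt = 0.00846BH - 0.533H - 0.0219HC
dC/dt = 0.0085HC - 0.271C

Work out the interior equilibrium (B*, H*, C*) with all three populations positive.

From dC/dt = 0: 0.0085H* = 0.271, so H* = 31.9.
From dB/dt = 0: 0.878(1 - B*/258) = 0.0191·31.9, giving B* = 258·(1 - 0.694) = 79.1.
From dH/dt = 0: 0.00846·79.1 - 0.533 = 0.0219C*, so C* = 0.136/0.0219 = 6.2.

B* ≈ 79.1, H* ≈ 31.9, C* ≈ 6.2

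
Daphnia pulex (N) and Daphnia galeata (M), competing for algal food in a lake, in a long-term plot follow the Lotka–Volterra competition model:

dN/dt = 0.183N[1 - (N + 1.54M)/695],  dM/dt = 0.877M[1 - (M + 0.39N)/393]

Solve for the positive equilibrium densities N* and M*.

Setting both brackets to zero gives the nullclines N + 1.54M = 695 and 0.39N + M = 393.
Substituting M = 393 - 0.39N into the first: N(1 - 1.54·0.39) = 695 - 1.54·393.
So N* = 89.8/0.399 = 225, and then M* = 393 - 0.39·225 = 305.

N* ≈ 225, M* ≈ 305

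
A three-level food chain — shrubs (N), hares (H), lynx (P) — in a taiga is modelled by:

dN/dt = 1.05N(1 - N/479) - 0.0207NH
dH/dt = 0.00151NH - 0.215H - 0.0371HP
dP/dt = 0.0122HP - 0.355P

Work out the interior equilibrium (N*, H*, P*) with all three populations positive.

From dP/dt = 0: 0.0122H* = 0.355, so H* = 29.1.
From dN/dt = 0: 1.05(1 - N*/479) = 0.0207·29.1, giving N* = 479·(1 - 0.574) = 204.
From dH/dt = 0: 0.00151·204 - 0.215 = 0.0371P*, so P* = 0.0934/0.0371 = 2.52.

N* ≈ 204, H* ≈ 29.1, P* ≈ 2.52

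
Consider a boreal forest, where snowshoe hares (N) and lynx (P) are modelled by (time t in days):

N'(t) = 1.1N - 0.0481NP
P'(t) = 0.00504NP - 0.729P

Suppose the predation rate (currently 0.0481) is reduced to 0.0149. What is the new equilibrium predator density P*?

P* ≈ 73.8

At the interior fixed point, setting dN/dt = 0 with N > 0 fixes P* = (prey growth rate)/(NP coefficient) — independent of the other coefficients.
With the change, P* = 1.1/0.0149 = 73.8; it rises from 22.9.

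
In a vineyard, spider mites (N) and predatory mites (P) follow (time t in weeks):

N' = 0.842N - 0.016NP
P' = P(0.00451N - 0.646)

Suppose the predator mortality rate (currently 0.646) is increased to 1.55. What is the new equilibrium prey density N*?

N* ≈ 344

At the interior fixed point, setting dP/dt = 0 with P > 0 fixes N* = (predator death rate)/(NP coefficient) — independent of the other coefficients.
With the change, N* = 1.55/0.00451 = 344; it rises from 143.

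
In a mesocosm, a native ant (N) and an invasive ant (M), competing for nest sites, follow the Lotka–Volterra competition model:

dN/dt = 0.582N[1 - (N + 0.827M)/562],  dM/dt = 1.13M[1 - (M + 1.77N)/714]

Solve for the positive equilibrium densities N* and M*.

Setting both brackets to zero gives the nullclines N + 0.827M = 562 and 1.77N + M = 714.
Substituting M = 714 - 1.77N into the first: N(1 - 0.827·1.77) = 562 - 0.827·714.
So N* = -28.5/-0.464 = 61.4, and then M* = 714 - 1.77·61.4 = 605.

N* ≈ 61.4, M* ≈ 605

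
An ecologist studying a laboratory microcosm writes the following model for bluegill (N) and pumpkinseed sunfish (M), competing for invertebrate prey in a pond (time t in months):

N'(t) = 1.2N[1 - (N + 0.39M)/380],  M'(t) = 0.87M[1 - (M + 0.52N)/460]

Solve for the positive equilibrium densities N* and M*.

Setting both brackets to zero gives the nullclines N + 0.39M = 380 and 0.52N + M = 460.
Substituting M = 460 - 0.52N into the first: N(1 - 0.39·0.52) = 380 - 0.39·460.
So N* = 201/0.797 = 252, and then M* = 460 - 0.52·252 = 329.

N* ≈ 252, M* ≈ 329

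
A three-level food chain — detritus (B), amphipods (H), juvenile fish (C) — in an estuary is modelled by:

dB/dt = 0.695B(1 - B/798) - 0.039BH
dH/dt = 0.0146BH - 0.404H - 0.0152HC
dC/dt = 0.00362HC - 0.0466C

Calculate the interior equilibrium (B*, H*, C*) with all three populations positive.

B* ≈ 222, H* ≈ 12.9, C* ≈ 186

From dC/dt = 0: 0.00362H* = 0.0466, so H* = 12.9.
From dB/dt = 0: 0.695(1 - B*/798) = 0.039·12.9, giving B* = 798·(1 - 0.722) = 222.
From dH/dt = 0: 0.0146·222 - 0.404 = 0.0152C*, so C* = 2.83/0.0152 = 186.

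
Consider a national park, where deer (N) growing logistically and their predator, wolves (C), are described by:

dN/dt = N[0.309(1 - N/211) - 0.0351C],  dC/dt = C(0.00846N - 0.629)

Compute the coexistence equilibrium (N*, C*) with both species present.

From dC/dt = 0 with C > 0: 0.00846N* = 0.629, so N* = 74.3.
Substitute into dN/dt = 0: 0.309(1 - 74.3/211) = 0.0351C*.
The bracket is 0.648, giving C* = 0.2/0.0351 = 5.7.

N* ≈ 74.3, C* ≈ 5.7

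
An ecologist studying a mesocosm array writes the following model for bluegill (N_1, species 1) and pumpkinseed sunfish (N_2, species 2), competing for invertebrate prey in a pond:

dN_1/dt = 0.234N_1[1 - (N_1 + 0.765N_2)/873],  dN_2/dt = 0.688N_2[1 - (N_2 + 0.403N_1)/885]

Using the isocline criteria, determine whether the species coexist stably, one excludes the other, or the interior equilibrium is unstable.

Compare the nullcline intercepts: K1/α12 = 873/0.765 = 1140 > K2 = 885; K2/α21 = 885/0.403 = 2200 > K1 = 873.
Since both inequalities hold, each species can invade when rare, so the interior equilibrium is stable.

stable coexistence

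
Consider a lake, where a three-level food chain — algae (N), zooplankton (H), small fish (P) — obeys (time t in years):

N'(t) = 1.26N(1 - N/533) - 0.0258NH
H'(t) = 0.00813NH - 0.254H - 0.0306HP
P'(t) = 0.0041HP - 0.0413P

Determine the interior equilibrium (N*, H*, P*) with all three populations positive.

From dP/dt = 0: 0.0041H* = 0.0413, so H* = 10.1.
From dN/dt = 0: 1.26(1 - N*/533) = 0.0258·10.1, giving N* = 533·(1 - 0.206) = 423.
From dH/dt = 0: 0.00813·423 - 0.254 = 0.0306P*, so P* = 3.19/0.0306 = 104.

N* ≈ 423, H* ≈ 10.1, P* ≈ 104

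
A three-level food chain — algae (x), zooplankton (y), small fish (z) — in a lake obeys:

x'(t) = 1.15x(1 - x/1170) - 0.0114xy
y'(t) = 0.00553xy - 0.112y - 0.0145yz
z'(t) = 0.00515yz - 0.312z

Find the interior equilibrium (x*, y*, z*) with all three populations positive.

x* ≈ 467, y* ≈ 60.6, z* ≈ 171

From dz/dt = 0: 0.00515y* = 0.312, so y* = 60.6.
From dx/dt = 0: 1.15(1 - x*/1170) = 0.0114·60.6, giving x* = 1170·(1 - 0.601) = 467.
From dy/dt = 0: 0.00553·467 - 0.112 = 0.0145z*, so z* = 2.47/0.0145 = 171.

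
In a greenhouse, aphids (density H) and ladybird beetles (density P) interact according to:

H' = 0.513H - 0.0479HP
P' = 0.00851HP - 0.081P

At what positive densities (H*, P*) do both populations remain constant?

Set dP/dt = 0 with P > 0: 0.00851H - 0.081 = 0, so H* = 0.081/0.00851 = 9.52.
Set dH/dt = 0 with H > 0: 0.513 - 0.0479P = 0, so P* = 0.513/0.0479 = 10.7.

H* ≈ 9.52, P* ≈ 10.7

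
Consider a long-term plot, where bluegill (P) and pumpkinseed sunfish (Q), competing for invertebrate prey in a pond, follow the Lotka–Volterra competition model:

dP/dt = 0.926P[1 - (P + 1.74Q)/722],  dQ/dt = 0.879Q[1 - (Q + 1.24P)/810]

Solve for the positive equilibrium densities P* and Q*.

P* ≈ 594, Q* ≈ 73.7

Setting both brackets to zero gives the nullclines P + 1.74Q = 722 and 1.24P + Q = 810.
Substituting Q = 810 - 1.24P into the first: P(1 - 1.74·1.24) = 722 - 1.74·810.
So P* = -687/-1.16 = 594, and then Q* = 810 - 1.24·594 = 73.7.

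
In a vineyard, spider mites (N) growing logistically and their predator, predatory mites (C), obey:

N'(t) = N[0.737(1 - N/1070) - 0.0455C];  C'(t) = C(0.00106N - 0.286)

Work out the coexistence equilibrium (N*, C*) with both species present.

From dC/dt = 0 with C > 0: 0.00106N* = 0.286, so N* = 270.
Substitute into dN/dt = 0: 0.737(1 - 270/1070) = 0.0455C*.
The bracket is 0.748, giving C* = 0.551/0.0455 = 12.1.

N* ≈ 270, C* ≈ 12.1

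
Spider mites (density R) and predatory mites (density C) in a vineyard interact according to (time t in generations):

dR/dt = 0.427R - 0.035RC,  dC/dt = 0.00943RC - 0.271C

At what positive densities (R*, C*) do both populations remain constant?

R* ≈ 28.7, C* ≈ 12.2

Set dC/dt = 0 with C > 0: 0.00943R - 0.271 = 0, so R* = 0.271/0.00943 = 28.7.
Set dR/dt = 0 with R > 0: 0.427 - 0.035C = 0, so C* = 0.427/0.035 = 12.2.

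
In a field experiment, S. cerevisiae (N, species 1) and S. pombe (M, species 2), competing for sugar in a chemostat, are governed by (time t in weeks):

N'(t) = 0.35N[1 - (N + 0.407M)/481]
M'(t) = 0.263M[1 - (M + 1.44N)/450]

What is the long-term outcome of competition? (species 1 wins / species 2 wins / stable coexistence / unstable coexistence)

species 1 excludes species 2

Compare the nullcline intercepts: K1/α12 = 481/0.407 = 1180 > K2 = 450; K2/α21 = 450/1.44 = 312 < K1 = 481.
Since the inequalities point opposite ways, species 1 can invade but species 2 cannot.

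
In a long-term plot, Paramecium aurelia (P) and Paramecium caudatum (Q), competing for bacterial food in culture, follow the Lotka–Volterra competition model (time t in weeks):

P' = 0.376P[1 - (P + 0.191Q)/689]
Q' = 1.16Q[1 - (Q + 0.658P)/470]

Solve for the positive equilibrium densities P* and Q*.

Setting both brackets to zero gives the nullclines P + 0.191Q = 689 and 0.658P + Q = 470.
Substituting Q = 470 - 0.658P into the first: P(1 - 0.191·0.658) = 689 - 0.191·470.
So P* = 599/0.874 = 685, and then Q* = 470 - 0.658·685 = 19.

P* ≈ 685, Q* ≈ 19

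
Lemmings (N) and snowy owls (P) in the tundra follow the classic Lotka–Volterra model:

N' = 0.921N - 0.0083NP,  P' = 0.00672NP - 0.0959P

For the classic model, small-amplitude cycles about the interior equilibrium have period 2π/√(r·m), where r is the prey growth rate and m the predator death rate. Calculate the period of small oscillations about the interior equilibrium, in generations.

T ≈ 21.1 generations

Here r = 0.921 and m = 0.0959, so r·m = 0.0883.
ω = √0.0883 = 0.297 per generation, hence T = 2π/ω ≈ 21.1 generations.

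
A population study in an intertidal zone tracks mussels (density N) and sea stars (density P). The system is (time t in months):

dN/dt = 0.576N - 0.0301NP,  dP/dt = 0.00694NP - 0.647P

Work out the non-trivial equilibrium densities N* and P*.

Set dP/dt = 0 with P > 0: 0.00694N - 0.647 = 0, so N* = 0.647/0.00694 = 93.2.
Set dN/dt = 0 with N > 0: 0.576 - 0.0301P = 0, so P* = 0.576/0.0301 = 19.1.

N* ≈ 93.2, P* ≈ 19.1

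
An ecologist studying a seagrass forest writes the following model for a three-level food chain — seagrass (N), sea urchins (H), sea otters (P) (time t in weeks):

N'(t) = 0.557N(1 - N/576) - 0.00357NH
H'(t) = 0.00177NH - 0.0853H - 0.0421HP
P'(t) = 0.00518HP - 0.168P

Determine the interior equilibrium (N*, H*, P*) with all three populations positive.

N* ≈ 456, H* ≈ 32.4, P* ≈ 17.2

From dP/dt = 0: 0.00518H* = 0.168, so H* = 32.4.
From dN/dt = 0: 0.557(1 - N*/576) = 0.00357·32.4, giving N* = 576·(1 - 0.208) = 456.
From dH/dt = 0: 0.00177·456 - 0.0853 = 0.0421P*, so P* = 0.722/0.0421 = 17.2.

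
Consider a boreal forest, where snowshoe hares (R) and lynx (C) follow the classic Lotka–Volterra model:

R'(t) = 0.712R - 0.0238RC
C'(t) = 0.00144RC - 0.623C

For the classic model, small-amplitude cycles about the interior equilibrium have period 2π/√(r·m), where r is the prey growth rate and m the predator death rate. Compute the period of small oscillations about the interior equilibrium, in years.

Here r = 0.712 and m = 0.623, so r·m = 0.444.
ω = √0.444 = 0.666 per year, hence T = 2π/ω ≈ 9.43 years.

T ≈ 9.43 years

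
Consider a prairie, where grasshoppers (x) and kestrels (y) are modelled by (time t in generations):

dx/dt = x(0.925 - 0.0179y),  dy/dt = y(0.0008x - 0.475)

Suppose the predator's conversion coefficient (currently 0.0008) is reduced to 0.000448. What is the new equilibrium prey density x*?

At the interior fixed point, setting dy/dt = 0 with y > 0 fixes x* = (predator death rate)/(xy coefficient) — independent of the other coefficients.
With the change, x* = 0.475/0.000448 = 1060; it rises from 594.

x* ≈ 1060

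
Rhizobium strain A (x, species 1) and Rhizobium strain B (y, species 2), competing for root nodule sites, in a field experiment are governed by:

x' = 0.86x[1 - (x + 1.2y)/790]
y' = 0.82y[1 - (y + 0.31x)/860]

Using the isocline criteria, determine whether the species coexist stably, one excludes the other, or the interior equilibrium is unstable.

species 2 excludes species 1

Compare the nullcline intercepts: K1/α12 = 790/1.2 = 658 < K2 = 860; K2/α21 = 860/0.31 = 2770 > K1 = 790.
Since the inequalities point opposite ways, species 2 can invade but species 1 cannot.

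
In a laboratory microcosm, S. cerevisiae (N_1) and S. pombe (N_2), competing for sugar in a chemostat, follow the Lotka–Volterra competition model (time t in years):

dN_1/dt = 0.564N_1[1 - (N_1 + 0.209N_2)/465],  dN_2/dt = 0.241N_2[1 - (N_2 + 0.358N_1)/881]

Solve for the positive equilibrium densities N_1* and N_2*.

Setting both brackets to zero gives the nullclines N_1 + 0.209N_2 = 465 and 0.358N_1 + N_2 = 881.
Substituting N_2 = 881 - 0.358N_1 into the first: N_1(1 - 0.209·0.358) = 465 - 0.209·881.
So N_1* = 281/0.925 = 304, and then N_2* = 881 - 0.358·304 = 772.

N_1* ≈ 304, N_2* ≈ 772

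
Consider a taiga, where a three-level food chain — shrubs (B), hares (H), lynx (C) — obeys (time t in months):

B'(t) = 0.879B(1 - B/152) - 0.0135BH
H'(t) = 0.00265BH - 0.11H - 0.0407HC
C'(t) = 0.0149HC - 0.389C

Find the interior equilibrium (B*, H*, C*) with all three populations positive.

B* ≈ 91.1, H* ≈ 26.1, C* ≈ 3.23

From dC/dt = 0: 0.0149H* = 0.389, so H* = 26.1.
From dB/dt = 0: 0.879(1 - B*/152) = 0.0135·26.1, giving B* = 152·(1 - 0.401) = 91.1.
From dH/dt = 0: 0.00265·91.1 - 0.11 = 0.0407C*, so C* = 0.131/0.0407 = 3.23.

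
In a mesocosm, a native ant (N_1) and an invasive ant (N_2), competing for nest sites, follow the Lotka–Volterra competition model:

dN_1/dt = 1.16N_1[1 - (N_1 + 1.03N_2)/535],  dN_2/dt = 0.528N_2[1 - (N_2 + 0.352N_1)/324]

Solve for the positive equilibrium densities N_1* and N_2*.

N_1* ≈ 316, N_2* ≈ 213

Setting both brackets to zero gives the nullclines N_1 + 1.03N_2 = 535 and 0.352N_1 + N_2 = 324.
Substituting N_2 = 324 - 0.352N_1 into the first: N_1(1 - 1.03·0.352) = 535 - 1.03·324.
So N_1* = 201/0.637 = 316, and then N_2* = 324 - 0.352·316 = 213.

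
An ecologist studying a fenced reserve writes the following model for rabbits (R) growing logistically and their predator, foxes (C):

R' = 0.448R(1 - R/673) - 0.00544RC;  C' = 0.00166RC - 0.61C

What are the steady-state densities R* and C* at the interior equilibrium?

R* ≈ 367, C* ≈ 37.4

From dC/dt = 0 with C > 0: 0.00166R* = 0.61, so R* = 367.
Substitute into dR/dt = 0: 0.448(1 - 367/673) = 0.00544C*.
The bracket is 0.454, giving C* = 0.203/0.00544 = 37.4.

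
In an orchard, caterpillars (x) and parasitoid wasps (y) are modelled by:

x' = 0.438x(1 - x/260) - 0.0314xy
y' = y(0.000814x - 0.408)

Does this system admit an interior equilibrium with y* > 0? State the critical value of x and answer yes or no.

Threshold x = 501; K < 501, so no, the predator goes extinct.

The predator equation gives dy/dt > 0 only when x > 0.408/0.000814 = 501.
Without the predator, x → K = 260. Since 260 < 501, the predator cannot invade.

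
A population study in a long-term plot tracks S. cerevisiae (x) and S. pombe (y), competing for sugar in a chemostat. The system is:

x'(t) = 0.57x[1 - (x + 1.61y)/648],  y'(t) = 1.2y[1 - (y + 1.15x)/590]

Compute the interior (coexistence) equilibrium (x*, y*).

Setting both brackets to zero gives the nullclines x + 1.61y = 648 and 1.15x + y = 590.
Substituting y = 590 - 1.15x into the first: x(1 - 1.61·1.15) = 648 - 1.61·590.
So x* = -302/-0.851 = 355, and then y* = 590 - 1.15·355 = 182.

x* ≈ 355, y* ≈ 182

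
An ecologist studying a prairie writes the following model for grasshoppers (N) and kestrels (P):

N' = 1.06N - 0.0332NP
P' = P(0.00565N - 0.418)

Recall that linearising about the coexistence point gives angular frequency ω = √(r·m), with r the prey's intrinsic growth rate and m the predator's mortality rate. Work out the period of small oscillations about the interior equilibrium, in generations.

T ≈ 9.44 generations

Here r = 1.06 and m = 0.418, so r·m = 0.443.
ω = √0.443 = 0.666 per generation, hence T = 2π/ω ≈ 9.44 generations.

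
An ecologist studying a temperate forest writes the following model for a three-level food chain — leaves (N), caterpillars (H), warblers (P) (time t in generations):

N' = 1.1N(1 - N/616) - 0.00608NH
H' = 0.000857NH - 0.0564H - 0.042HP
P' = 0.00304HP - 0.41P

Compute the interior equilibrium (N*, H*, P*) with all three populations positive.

N* ≈ 157, H* ≈ 135, P* ≈ 1.86

From dP/dt = 0: 0.00304H* = 0.41, so H* = 135.
From dN/dt = 0: 1.1(1 - N*/616) = 0.00608·135, giving N* = 616·(1 - 0.745) = 157.
From dH/dt = 0: 0.000857·157 - 0.0564 = 0.042P*, so P* = 0.078/0.042 = 1.86.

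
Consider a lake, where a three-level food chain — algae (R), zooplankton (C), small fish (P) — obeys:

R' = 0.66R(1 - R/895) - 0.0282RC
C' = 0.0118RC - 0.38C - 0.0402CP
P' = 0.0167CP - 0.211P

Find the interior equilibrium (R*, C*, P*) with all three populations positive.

From dP/dt = 0: 0.0167C* = 0.211, so C* = 12.6.
From dR/dt = 0: 0.66(1 - R*/895) = 0.0282·12.6, giving R* = 895·(1 - 0.54) = 412.
From dC/dt = 0: 0.0118·412 - 0.38 = 0.0402P*, so P* = 4.48/0.0402 = 111.

R* ≈ 412, C* ≈ 12.6, P* ≈ 111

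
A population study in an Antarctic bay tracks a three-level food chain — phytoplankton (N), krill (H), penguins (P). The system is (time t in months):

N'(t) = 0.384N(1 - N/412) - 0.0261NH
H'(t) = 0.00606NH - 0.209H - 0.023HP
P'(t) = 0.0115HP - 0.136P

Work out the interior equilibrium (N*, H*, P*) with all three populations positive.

From dP/dt = 0: 0.0115H* = 0.136, so H* = 11.8.
From dN/dt = 0: 0.384(1 - N*/412) = 0.0261·11.8, giving N* = 412·(1 - 0.804) = 80.8.
From dH/dt = 0: 0.00606·80.8 - 0.209 = 0.023P*, so P* = 0.281/0.023 = 12.2.

N* ≈ 80.8, H* ≈ 11.8, P* ≈ 12.2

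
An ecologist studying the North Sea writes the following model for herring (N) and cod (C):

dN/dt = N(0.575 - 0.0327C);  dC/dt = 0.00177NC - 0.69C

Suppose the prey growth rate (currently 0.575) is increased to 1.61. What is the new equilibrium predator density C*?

C* ≈ 49.2

At the interior fixed point, setting dN/dt = 0 with N > 0 fixes C* = (prey growth rate)/(NC coefficient) — independent of the other coefficients.
With the change, C* = 1.61/0.0327 = 49.2; it rises from 17.6.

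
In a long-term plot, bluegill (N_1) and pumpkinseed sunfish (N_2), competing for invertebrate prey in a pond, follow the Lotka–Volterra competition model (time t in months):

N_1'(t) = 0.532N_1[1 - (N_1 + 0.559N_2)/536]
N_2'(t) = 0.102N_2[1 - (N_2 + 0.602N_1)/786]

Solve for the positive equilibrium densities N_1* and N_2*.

N_1* ≈ 146, N_2* ≈ 698

Setting both brackets to zero gives the nullclines N_1 + 0.559N_2 = 536 and 0.602N_1 + N_2 = 786.
Substituting N_2 = 786 - 0.602N_1 into the first: N_1(1 - 0.559·0.602) = 536 - 0.559·786.
So N_1* = 96.6/0.663 = 146, and then N_2* = 786 - 0.602·146 = 698.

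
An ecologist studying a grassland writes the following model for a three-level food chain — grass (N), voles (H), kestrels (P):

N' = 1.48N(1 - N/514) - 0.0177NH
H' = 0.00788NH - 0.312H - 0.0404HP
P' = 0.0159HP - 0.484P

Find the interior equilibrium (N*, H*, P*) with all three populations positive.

From dP/dt = 0: 0.0159H* = 0.484, so H* = 30.4.
From dN/dt = 0: 1.48(1 - N*/514) = 0.0177·30.4, giving N* = 514·(1 - 0.364) = 327.
From dH/dt = 0: 0.00788·327 - 0.312 = 0.0404P*, so P* = 2.26/0.0404 = 56.

N* ≈ 327, H* ≈ 30.4, P* ≈ 56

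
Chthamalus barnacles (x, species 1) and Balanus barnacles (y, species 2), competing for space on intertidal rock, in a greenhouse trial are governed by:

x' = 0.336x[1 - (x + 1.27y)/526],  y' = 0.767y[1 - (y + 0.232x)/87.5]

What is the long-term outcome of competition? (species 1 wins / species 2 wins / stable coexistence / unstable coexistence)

species 1 excludes species 2

Compare the nullcline intercepts: K1/α12 = 526/1.27 = 414 > K2 = 87.5; K2/α21 = 87.5/0.232 = 377 < K1 = 526.
Since the inequalities point opposite ways, species 1 can invade but species 2 cannot.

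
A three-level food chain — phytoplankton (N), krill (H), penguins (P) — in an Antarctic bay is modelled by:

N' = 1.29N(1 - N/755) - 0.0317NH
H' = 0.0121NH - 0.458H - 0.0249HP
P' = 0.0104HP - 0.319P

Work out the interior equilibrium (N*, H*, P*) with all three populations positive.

N* ≈ 186, H* ≈ 30.7, P* ≈ 72

From dP/dt = 0: 0.0104H* = 0.319, so H* = 30.7.
From dN/dt = 0: 1.29(1 - N*/755) = 0.0317·30.7, giving N* = 755·(1 - 0.754) = 186.
From dH/dt = 0: 0.0121·186 - 0.458 = 0.0249P*, so P* = 1.79/0.0249 = 72.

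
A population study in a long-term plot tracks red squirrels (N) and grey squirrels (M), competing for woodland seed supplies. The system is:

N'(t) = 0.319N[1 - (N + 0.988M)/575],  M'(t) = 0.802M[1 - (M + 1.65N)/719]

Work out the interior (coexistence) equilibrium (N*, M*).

Setting both brackets to zero gives the nullclines N + 0.988M = 575 and 1.65N + M = 719.
Substituting M = 719 - 1.65N into the first: N(1 - 0.988·1.65) = 575 - 0.988·719.
So N* = -135/-0.63 = 215, and then M* = 719 - 1.65·215 = 365.

N* ≈ 215, M* ≈ 365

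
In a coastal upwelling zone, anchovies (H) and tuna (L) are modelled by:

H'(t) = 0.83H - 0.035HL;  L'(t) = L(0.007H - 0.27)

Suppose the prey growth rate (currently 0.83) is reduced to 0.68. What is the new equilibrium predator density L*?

L* ≈ 19.4

At the interior fixed point, setting dH/dt = 0 with H > 0 fixes L* = (prey growth rate)/(HL coefficient) — independent of the other coefficients.
With the change, L* = 0.68/0.035 = 19.4; it falls from 23.7.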